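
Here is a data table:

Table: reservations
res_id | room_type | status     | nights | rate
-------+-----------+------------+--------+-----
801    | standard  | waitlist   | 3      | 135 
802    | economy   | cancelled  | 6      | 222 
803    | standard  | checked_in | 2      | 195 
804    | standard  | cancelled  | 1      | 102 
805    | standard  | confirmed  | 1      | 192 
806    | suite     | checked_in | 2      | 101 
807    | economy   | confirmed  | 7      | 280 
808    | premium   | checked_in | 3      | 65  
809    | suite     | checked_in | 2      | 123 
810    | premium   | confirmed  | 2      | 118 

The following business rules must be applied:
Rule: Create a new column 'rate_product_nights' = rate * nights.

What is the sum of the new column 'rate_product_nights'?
5260

Step 1: For each record, compute rate * nights
Example calculations:
  135 * 3 = 405
  222 * 6 = 1332
  195 * 2 = 390
  ...
Step 2: Sum all derived values
Step 3: Total = 5260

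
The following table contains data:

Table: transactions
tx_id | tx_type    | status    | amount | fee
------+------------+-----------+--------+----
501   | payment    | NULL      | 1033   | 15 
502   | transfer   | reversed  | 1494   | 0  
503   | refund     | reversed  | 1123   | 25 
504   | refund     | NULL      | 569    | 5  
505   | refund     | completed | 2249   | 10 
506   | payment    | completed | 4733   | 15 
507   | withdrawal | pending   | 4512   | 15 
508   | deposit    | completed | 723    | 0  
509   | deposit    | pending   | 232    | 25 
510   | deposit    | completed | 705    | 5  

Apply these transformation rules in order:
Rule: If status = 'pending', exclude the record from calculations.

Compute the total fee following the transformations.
75

Step 1: Identify records where status = 'pending'
Step 2: The excluded records sum to 40
Step 3: Original total fee = 115
Step 4: Remaining total = 115 - 40 = 75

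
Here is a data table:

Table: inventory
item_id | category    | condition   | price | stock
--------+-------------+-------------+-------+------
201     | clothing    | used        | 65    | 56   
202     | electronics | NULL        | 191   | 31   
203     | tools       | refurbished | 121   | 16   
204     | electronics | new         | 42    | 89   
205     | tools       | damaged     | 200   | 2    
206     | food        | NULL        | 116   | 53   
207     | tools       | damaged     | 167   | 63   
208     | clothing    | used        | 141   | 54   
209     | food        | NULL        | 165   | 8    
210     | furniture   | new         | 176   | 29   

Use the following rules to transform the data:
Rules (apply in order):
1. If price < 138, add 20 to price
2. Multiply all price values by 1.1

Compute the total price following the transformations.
1610.4

Step 1: Apply Rule 1 - Add 20 to records with price < 138
  - 4 records affected: 344 + (4 × 20) = 424
  - Unaffected records: 1040
  - Sum after Rule 1: 1464
Step 2: Apply Rule 2 - Multiply all by 1.1
  - 1464 × 1.1 = 1610.4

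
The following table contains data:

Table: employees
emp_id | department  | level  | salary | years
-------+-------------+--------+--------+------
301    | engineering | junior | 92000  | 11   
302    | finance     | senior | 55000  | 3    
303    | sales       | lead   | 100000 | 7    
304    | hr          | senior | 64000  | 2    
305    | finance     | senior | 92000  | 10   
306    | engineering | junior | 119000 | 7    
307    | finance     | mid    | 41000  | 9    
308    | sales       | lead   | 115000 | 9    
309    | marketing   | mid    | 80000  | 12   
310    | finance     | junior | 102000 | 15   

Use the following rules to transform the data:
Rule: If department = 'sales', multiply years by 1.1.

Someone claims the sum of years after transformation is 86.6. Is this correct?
Yes, the result is correct.

Step 1: Calculate the correct sum after transformation
Step 2: Apply multiplier 1.1 to records where department = 'sales'
Step 3: Correct result = 86.6
Step 4: Claimed result = 86.6
Step 5: 86.6 = 86.6 ✓
Conclusion: The claimed result is correct.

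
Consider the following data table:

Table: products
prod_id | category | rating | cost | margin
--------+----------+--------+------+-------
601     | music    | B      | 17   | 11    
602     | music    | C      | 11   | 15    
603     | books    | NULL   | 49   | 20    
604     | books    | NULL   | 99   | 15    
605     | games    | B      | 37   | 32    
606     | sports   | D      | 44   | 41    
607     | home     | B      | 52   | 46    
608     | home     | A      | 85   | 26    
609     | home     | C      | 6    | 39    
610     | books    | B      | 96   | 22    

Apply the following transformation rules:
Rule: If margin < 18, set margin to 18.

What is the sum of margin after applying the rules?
280

Step 1: 3 records have margin < 18
Step 2: These records originally summed to 41
Step 3: After setting to minimum: 3 × 18 = 54
Step 4: Unaffected records sum: 226
Step 5: Final sum = 54 + 226 = 280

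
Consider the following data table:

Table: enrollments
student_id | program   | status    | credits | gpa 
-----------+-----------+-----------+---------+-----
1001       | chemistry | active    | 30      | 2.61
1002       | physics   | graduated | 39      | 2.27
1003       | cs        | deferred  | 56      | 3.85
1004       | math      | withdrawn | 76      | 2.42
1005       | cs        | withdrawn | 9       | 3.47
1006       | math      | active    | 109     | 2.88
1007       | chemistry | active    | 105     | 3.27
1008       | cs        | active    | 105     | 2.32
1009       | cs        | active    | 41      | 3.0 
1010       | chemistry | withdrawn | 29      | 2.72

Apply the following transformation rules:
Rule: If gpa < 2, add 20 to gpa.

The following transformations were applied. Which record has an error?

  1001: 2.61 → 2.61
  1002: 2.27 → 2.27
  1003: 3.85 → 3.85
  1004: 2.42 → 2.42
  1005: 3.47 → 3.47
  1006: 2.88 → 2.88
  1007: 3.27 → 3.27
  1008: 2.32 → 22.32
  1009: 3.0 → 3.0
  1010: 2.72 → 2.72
Record 1008 has an error. The correct transformed value should be 2.32, not 22.32.

Step 1: Check each record against the rule
Step 2: Record 1008 has gpa = 2.32
Step 3: Since 2.32 >= 2, the bonus should not have been applied
Step 4: Correct value = 2.32, but claimed value = 22.32
Conclusion: Record 1008 has the error.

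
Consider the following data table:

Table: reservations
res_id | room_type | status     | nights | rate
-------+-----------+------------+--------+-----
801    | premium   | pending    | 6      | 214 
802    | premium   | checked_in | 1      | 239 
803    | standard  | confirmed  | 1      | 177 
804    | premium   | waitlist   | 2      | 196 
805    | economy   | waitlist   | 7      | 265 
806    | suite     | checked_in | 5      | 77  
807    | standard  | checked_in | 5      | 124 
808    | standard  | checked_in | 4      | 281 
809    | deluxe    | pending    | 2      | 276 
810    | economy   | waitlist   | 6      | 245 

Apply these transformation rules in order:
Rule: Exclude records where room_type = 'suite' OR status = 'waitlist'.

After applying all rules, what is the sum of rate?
1311

Step 1: Find records where room_type = 'suite' OR status = 'waitlist'
Step 2: 4 records match, summing to 783
Step 3: Original sum: 2094
Step 4: Remaining sum = 2094 - 783 = 1311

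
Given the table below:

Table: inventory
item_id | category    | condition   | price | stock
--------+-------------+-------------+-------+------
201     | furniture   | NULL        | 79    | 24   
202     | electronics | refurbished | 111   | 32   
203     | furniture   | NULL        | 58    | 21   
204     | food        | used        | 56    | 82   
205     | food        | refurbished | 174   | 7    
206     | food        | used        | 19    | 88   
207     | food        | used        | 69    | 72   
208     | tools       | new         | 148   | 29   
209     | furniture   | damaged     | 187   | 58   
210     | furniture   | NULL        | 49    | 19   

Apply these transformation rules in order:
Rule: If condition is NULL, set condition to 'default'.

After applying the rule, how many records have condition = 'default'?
3

Step 1: Count records where condition IS NULL
Step 2: Found 3 records with NULL condition
Step 3: These records will have condition set to 'default'
Step 4: Records already having condition = 'default': 0
Step 5: Answer: 3 + 0 = 3 records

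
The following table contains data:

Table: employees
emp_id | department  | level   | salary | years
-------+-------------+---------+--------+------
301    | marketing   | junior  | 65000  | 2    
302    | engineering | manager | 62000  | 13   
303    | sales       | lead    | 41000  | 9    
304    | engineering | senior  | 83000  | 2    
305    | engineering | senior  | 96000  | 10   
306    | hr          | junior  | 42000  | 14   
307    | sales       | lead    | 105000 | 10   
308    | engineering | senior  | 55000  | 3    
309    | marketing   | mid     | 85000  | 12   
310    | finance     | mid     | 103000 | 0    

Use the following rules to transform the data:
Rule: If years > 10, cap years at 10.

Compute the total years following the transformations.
66

Step 1: 3 records have years > 10
Step 2: These records originally summed to 39
Step 3: After capping: 3 × 10 = 30
Step 4: Unaffected records sum: 36
Step 5: Final sum = 30 + 36 = 66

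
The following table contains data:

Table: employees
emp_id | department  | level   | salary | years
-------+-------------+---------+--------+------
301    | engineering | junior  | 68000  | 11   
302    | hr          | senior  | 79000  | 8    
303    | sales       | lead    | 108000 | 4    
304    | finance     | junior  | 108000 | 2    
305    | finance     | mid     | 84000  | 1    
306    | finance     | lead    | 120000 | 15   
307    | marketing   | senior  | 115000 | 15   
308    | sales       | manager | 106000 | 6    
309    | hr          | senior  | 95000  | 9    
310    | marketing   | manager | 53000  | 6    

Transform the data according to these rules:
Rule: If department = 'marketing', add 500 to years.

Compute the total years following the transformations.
1077

Step 1: Count records where department = 'marketing': 2
Step 2: Total bonus added: 2 × 500 = 1000
Step 3: Original sum of years: 77
Step 4: Final sum = 77 + 1000 = 1077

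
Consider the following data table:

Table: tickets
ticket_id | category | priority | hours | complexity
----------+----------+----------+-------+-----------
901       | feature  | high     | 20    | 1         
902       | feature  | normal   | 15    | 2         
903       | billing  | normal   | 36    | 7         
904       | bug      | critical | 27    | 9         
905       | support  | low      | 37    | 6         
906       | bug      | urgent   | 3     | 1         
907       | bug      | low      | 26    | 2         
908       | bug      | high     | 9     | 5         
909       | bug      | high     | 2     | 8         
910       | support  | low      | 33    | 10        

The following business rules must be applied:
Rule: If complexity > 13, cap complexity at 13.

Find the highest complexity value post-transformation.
10

Step 1: Original maximum complexity = 10
Step 2: Check cap of 13 against maximum
Step 3: No records exceed the cap (max 10 <= cap 13), so no capping applies
Step 4: Maximum after transformation = 10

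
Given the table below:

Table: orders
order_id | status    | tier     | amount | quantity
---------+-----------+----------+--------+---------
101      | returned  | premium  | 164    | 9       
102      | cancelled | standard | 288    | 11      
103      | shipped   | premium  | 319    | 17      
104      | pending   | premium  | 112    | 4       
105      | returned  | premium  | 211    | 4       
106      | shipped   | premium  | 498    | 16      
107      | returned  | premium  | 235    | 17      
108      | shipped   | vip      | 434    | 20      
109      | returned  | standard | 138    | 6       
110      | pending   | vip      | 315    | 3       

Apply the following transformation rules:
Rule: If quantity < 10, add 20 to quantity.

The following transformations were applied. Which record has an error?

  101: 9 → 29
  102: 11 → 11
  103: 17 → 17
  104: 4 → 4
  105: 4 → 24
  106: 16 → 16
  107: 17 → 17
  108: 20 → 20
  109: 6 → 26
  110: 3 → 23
Record 104 has an error. The correct transformed value should be 24, not 4.

Step 1: Check each record against the rule
Step 2: Record 104 has quantity = 4
Step 3: Since 4 < 10, the bonus should have been applied
Step 4: Correct value = 24, but claimed value = 4
Conclusion: Record 104 has the error.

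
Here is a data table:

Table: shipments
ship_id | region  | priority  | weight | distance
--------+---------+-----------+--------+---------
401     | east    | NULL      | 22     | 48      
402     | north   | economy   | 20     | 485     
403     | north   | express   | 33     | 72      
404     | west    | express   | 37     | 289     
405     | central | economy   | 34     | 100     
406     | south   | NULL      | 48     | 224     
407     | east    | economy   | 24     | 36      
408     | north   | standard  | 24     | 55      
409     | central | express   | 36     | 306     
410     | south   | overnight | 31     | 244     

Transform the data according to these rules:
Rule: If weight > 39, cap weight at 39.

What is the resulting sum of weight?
300

Step 1: 1 records have weight > 39
Step 2: These records originally summed to 48
Step 3: After capping: 1 × 39 = 39
Step 4: Unaffected records sum: 261
Step 5: Final sum = 39 + 261 = 300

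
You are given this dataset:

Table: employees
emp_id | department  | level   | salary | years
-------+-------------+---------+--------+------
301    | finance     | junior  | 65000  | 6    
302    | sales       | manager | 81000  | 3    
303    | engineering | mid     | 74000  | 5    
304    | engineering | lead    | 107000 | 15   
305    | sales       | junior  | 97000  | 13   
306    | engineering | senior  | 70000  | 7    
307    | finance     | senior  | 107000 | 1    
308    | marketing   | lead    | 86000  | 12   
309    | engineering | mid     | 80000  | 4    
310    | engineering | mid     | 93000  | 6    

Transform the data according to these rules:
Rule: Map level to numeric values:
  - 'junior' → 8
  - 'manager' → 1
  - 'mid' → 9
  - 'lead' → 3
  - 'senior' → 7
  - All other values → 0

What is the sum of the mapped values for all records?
64

Step 1: Apply mapping to each record
Step 2: Count by status:
  'junior': 2 records × 8 = 16
  'manager': 1 records × 1 = 1
  'mid': 3 records × 9 = 27
  'lead': 2 records × 3 = 6
  'senior': 2 records × 7 = 14
Step 3: Sum all mapped values = 64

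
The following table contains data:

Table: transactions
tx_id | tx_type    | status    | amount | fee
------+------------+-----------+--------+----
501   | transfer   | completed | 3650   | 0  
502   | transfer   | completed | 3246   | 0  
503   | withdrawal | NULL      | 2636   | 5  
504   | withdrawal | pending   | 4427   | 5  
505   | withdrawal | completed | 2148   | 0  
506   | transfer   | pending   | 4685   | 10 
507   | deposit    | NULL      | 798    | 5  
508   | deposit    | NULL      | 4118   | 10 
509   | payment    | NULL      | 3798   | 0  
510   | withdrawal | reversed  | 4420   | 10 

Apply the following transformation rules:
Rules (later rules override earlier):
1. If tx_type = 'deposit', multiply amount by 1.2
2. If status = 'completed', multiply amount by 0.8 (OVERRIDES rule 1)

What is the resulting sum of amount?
33100.4

Step 1: Rule 2 takes priority for records with status = 'completed'
  - 3 records: 9044 × 0.8 = 7235.2
Step 2: Rule 1 applies to remaining records with tx_type = 'deposit'
  - 2 records: 4916 × 1.2 = 5899.2
Step 3: Other records unchanged: 19966
Step 4: Final sum = 7235.2 + 5899.2 + 19966 = 33100.4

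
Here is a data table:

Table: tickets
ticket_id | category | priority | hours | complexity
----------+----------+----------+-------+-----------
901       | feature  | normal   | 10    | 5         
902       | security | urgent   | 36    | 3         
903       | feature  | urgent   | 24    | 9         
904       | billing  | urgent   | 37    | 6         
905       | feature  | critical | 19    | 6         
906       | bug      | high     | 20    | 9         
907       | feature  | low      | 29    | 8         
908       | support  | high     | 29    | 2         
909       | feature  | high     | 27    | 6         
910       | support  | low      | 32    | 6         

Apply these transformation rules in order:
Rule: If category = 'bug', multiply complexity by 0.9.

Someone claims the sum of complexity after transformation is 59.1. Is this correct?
Yes, the result is correct.

Step 1: Calculate the correct sum after transformation
Step 2: Apply multiplier 0.9 to records where category = 'bug'
Step 3: Correct result = 59.1
Step 4: Claimed result = 59.1
Step 5: 59.1 = 59.1 ✓
Conclusion: The claimed result is correct.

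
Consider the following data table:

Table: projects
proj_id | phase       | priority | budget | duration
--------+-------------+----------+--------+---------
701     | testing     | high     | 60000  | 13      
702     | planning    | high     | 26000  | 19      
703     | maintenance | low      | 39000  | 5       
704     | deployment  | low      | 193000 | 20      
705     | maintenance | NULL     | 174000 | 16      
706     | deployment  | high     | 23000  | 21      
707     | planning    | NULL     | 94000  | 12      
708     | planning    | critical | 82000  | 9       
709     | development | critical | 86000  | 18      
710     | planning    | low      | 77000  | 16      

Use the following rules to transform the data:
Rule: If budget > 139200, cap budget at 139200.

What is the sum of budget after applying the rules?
765400

Step 1: 2 records have budget > 139200
Step 2: These records originally summed to 367000
Step 3: After capping: 2 × 139200 = 278400
Step 4: Unaffected records sum: 487000
Step 5: Final sum = 278400 + 487000 = 765400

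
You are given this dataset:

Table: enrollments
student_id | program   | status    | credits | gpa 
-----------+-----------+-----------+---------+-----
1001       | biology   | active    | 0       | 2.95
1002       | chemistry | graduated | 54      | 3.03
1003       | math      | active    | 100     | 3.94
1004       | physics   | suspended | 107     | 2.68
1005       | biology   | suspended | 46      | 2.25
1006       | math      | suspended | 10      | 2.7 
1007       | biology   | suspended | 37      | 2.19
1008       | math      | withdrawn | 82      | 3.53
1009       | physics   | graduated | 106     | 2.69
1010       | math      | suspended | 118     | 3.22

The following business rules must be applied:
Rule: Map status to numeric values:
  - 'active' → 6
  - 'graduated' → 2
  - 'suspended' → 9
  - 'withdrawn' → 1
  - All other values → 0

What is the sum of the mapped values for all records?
62

Step 1: Apply mapping to each record
Step 2: Count by status:
  'active': 2 records × 6 = 12
  'graduated': 2 records × 2 = 4
  'suspended': 5 records × 9 = 45
  'withdrawn': 1 records × 1 = 1
Step 3: Sum all mapped values = 62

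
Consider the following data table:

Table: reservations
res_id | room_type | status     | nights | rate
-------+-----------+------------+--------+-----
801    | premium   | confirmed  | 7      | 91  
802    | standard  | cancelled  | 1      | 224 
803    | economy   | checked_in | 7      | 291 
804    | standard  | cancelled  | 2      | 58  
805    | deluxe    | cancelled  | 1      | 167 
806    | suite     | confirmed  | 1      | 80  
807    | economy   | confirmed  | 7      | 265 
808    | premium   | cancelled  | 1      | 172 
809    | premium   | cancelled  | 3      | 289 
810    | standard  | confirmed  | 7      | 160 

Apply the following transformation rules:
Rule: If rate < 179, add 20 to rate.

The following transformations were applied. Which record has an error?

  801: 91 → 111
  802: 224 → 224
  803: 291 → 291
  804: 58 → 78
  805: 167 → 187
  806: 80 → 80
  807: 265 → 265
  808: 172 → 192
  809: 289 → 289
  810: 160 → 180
Record 806 has an error. The correct transformed value should be 100, not 80.

Step 1: Check each record against the rule
Step 2: Record 806 has rate = 80
Step 3: Since 80 < 179, the bonus should have been applied
Step 4: Correct value = 100, but claimed value = 80
Conclusion: Record 806 has the error.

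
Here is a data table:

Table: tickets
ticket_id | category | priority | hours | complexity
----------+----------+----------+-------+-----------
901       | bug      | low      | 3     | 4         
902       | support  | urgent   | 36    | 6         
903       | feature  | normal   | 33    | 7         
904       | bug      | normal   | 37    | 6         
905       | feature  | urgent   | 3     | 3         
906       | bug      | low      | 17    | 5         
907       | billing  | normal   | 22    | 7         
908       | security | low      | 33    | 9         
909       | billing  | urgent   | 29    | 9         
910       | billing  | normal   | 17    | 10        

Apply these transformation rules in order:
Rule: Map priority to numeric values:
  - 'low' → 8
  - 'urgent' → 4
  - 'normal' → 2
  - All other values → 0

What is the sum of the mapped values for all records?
44

Step 1: Apply mapping to each record
Step 2: Count by status:
  'low': 3 records × 8 = 24
  'urgent': 3 records × 4 = 12
  'normal': 4 records × 2 = 8
Step 3: Sum all mapped values = 44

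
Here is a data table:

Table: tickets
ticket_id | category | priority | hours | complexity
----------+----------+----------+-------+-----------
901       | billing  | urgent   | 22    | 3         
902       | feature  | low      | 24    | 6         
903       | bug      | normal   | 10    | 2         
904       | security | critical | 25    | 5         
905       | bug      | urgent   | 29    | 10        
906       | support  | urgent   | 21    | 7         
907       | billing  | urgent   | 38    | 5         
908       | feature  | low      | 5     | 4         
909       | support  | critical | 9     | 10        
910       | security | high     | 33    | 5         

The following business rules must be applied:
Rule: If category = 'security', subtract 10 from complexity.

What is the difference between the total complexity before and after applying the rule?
20

Step 1: Original sum of complexity = 57
Step 2: 2 records have category = 'security'
Step 3: Each affected record changes by -10
Step 4: Total change = 2 × -10 = -20
Step 5: New sum = 57 + -20 = 37
Step 6: Difference = |37 - 57| = 20
        (Sum decreased by 20)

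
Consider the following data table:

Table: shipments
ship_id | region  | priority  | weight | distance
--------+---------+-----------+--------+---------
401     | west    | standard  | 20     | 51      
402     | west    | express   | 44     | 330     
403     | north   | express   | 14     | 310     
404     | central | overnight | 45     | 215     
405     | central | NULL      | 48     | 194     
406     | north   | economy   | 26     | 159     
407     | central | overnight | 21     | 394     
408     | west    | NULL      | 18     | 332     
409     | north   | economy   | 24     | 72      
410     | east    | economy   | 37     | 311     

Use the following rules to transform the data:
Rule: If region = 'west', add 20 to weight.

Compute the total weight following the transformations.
357

Step 1: Count records where region = 'west': 3
Step 2: Total bonus added: 3 × 20 = 60
Step 3: Original sum of weight: 297
Step 4: Final sum = 297 + 60 = 357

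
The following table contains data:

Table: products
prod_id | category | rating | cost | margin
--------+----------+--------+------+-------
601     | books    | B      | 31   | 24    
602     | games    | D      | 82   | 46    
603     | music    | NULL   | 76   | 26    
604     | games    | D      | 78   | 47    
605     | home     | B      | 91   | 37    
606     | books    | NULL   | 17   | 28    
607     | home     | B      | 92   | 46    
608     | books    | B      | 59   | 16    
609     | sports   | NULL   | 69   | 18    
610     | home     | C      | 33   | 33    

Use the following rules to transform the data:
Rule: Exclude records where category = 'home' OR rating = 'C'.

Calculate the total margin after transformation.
205

Step 1: Find records where category = 'home' OR rating = 'C'
Step 2: 3 records match, summing to 116
Step 3: Original sum: 321
Step 4: Remaining sum = 321 - 116 = 205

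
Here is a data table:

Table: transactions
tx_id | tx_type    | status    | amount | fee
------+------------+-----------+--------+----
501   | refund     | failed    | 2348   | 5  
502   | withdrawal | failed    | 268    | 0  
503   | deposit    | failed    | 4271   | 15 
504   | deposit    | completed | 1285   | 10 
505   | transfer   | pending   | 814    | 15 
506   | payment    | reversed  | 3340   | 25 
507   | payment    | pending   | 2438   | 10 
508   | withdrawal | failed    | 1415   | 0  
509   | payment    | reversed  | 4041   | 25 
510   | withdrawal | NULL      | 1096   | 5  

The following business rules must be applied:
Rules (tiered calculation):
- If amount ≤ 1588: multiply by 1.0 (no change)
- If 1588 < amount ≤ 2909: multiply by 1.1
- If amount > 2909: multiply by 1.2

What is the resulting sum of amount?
24125.0

Step 1: Tier 1 (amount ≤ 1588): 5 records, sum = 4878 × 1.0 = 4878.0
Step 2: Tier 2 (1588 < amount ≤ 2909): 2 records, sum = 4786 × 1.1 = 5264.6
Step 3: Tier 3 (amount > 2909): 3 records, sum = 11652 × 1.2 = 13982.4
Step 4: Final sum = 4878.0 + 5264.6 + 13982.4 = 24125.0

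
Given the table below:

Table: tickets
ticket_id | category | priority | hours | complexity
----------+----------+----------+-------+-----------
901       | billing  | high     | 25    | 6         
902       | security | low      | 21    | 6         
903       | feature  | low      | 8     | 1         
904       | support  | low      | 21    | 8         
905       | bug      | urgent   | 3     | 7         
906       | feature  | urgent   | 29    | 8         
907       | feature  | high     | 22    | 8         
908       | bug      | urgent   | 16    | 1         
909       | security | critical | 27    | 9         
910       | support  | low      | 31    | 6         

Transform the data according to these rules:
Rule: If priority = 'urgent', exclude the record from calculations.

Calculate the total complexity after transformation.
44

Step 1: Identify records where priority = 'urgent'
Step 2: The excluded records sum to 16
Step 3: Original total complexity = 60
Step 4: Remaining total = 60 - 16 = 44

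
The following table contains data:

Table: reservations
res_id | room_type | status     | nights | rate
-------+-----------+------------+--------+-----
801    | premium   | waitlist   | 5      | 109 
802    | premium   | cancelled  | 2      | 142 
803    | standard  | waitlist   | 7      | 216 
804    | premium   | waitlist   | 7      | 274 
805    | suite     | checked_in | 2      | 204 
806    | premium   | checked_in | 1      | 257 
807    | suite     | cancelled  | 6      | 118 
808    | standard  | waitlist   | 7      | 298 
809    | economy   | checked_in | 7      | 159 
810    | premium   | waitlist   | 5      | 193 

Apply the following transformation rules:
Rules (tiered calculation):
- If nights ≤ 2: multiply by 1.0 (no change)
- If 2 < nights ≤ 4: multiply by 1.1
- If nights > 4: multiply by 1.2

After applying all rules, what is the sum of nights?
57.8

Step 1: Tier 1 (nights ≤ 2): 3 records, sum = 5 × 1.0 = 5.0
Step 2: Tier 2 (2 < nights ≤ 4): 0 records, sum = 0 × 1.1 = 0.0
Step 3: Tier 3 (nights > 4): 7 records, sum = 44 × 1.2 = 52.8
Step 4: Final sum = 5.0 + 0.0 + 52.8 = 57.8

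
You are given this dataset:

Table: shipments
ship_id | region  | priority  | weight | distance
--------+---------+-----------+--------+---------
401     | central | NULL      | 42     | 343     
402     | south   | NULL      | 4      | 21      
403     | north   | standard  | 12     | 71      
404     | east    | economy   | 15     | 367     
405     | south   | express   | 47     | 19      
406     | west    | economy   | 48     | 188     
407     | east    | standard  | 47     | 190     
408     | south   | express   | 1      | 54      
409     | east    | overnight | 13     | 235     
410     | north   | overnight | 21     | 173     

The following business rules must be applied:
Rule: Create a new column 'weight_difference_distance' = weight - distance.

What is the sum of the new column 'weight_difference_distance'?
-1411

Step 1: For each record, compute weight - distance
Example calculations:
  42 - 343 = -301
  4 - 21 = -17
  12 - 71 = -59
  ...
Step 2: Sum all derived values
Step 3: Total = -1411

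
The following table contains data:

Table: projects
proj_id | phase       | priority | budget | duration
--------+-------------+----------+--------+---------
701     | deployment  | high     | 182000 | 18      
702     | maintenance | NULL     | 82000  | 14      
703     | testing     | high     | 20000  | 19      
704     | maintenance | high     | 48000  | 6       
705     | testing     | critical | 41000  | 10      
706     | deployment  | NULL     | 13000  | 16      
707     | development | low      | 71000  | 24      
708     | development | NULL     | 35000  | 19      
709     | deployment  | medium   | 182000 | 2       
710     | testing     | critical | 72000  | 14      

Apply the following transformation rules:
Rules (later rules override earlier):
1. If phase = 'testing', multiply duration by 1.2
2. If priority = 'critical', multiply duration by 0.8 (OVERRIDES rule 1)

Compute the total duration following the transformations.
141.0

Step 1: Rule 2 takes priority for records with priority = 'critical'
  - 2 records: 24 × 0.8 = 19.2
Step 2: Rule 1 applies to remaining records with phase = 'testing'
  - 1 records: 19 × 1.2 = 22.8
Step 3: Other records unchanged: 99
Step 4: Final sum = 19.2 + 22.8 + 99 = 141.0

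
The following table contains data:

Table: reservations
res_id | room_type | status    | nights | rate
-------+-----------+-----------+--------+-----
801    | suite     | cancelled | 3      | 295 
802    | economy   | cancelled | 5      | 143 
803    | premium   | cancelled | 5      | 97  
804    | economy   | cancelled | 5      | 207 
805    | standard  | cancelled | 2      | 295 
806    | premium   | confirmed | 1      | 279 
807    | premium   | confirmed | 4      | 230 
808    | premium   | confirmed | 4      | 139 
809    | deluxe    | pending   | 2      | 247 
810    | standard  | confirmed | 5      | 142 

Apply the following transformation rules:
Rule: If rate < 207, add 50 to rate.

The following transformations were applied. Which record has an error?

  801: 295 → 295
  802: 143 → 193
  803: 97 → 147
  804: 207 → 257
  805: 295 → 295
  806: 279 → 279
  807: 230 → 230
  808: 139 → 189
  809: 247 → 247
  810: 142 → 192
Record 804 has an error. The correct transformed value should be 207, not 257.

Step 1: Check each record against the rule
Step 2: Record 804 has rate = 207
Step 3: Since 207 >= 207, the bonus should not have been applied
Step 4: Correct value = 207, but claimed value = 257
Conclusion: Record 804 has the error.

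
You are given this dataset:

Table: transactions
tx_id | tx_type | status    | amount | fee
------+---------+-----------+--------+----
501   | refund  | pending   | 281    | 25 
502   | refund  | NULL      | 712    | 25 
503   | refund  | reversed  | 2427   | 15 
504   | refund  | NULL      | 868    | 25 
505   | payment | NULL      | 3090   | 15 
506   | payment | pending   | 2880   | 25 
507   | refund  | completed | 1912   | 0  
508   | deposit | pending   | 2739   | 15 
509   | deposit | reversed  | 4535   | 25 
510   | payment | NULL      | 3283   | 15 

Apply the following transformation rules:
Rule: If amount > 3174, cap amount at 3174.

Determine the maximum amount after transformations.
3174

Step 1: Original maximum amount = 4535
Step 2: Apply cap at 3174
Step 3: 2 records had amount > 3174 and were capped
Step 4: Maximum after transformation = 3174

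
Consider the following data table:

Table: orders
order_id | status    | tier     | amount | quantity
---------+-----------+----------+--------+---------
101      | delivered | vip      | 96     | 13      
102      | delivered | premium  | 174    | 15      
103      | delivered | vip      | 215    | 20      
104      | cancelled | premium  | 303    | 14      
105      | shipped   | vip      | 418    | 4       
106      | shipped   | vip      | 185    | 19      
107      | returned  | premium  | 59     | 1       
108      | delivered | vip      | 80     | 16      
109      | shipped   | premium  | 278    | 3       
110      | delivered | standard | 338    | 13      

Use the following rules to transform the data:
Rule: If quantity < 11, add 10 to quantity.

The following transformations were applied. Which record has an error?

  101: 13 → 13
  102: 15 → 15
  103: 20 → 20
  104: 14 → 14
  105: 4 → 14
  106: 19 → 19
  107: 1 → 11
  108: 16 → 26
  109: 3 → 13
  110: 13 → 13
Record 108 has an error. The correct transformed value should be 16, not 26.

Step 1: Check each record against the rule
Step 2: Record 108 has quantity = 16
Step 3: Since 16 >= 11, the bonus should not have been applied
Step 4: Correct value = 16, but claimed value = 26
Conclusion: Record 108 has the error.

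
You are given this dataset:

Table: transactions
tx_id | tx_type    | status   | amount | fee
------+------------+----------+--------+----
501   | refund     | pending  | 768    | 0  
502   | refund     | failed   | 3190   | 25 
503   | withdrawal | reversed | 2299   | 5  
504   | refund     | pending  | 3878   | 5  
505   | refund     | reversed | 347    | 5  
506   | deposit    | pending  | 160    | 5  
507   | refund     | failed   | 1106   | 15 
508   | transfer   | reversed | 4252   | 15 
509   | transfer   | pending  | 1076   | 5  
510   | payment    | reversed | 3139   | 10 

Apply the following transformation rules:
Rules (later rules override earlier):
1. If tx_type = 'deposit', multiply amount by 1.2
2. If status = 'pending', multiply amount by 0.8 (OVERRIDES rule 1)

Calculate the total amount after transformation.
19038.6

Step 1: Rule 2 takes priority for records with status = 'pending'
  - 4 records: 5882 × 0.8 = 4705.6
Step 2: Rule 1 applies to remaining records with tx_type = 'deposit'
  - 0 records: 0 × 1.2 = 0.0
Step 3: Other records unchanged: 14333
Step 4: Final sum = 4705.6 + 0.0 + 14333 = 19038.6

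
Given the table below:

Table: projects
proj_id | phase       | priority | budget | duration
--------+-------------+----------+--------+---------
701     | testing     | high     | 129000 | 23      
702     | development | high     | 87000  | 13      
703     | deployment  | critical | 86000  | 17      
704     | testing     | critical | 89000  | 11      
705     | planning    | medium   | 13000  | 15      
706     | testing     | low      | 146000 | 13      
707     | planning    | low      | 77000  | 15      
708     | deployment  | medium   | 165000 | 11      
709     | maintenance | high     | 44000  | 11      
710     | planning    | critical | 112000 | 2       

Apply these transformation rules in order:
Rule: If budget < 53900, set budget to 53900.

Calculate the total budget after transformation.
998800

Step 1: 2 records have budget < 53900
Step 2: These records originally summed to 57000
Step 3: After setting to minimum: 2 × 53900 = 107800
Step 4: Unaffected records sum: 891000
Step 5: Final sum = 107800 + 891000 = 998800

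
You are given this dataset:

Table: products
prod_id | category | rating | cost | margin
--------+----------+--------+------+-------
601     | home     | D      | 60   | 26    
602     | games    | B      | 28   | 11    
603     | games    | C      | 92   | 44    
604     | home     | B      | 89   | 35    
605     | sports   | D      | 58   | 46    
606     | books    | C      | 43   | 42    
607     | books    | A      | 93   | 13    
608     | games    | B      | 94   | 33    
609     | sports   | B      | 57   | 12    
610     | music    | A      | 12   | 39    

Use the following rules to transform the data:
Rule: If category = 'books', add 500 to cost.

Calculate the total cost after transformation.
1626

Step 1: Count records where category = 'books': 2
Step 2: Total bonus added: 2 × 500 = 1000
Step 3: Original sum of cost: 626
Step 4: Final sum = 626 + 1000 = 1626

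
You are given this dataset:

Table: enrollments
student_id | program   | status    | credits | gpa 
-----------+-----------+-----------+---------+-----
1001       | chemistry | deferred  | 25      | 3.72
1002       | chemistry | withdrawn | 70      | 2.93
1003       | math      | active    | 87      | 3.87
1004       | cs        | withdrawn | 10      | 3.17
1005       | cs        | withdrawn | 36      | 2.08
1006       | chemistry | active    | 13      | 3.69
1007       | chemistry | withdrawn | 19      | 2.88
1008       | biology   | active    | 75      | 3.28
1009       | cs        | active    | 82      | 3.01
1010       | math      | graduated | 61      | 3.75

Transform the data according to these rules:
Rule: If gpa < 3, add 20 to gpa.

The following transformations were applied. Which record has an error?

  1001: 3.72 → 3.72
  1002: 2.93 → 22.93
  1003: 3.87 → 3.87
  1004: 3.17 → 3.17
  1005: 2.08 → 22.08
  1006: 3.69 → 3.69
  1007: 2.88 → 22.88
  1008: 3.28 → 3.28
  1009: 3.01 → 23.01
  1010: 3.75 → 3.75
Record 1009 has an error. The correct transformed value should be 3.01, not 23.01.

Step 1: Check each record against the rule
Step 2: Record 1009 has gpa = 3.01
Step 3: Since 3.01 >= 3, the bonus should not have been applied
Step 4: Correct value = 3.01, but claimed value = 23.01
Conclusion: Record 1009 has the error.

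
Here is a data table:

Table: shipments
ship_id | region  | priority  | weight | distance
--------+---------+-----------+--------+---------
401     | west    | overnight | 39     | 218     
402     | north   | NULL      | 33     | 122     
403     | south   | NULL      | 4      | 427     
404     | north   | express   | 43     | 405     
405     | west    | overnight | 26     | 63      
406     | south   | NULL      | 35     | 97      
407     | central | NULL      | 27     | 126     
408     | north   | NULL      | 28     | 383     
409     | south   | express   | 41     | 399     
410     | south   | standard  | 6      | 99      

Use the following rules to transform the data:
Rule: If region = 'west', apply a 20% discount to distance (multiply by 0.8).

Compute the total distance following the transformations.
2282.8

Step 1: Records with region = 'west' have total distance = 281
Step 2: Apply multiplier: 281 × 0.8 = 224.8
Step 3: Other records total: 2058
Step 4: Final sum = 224.8 + 2058 = 2282.8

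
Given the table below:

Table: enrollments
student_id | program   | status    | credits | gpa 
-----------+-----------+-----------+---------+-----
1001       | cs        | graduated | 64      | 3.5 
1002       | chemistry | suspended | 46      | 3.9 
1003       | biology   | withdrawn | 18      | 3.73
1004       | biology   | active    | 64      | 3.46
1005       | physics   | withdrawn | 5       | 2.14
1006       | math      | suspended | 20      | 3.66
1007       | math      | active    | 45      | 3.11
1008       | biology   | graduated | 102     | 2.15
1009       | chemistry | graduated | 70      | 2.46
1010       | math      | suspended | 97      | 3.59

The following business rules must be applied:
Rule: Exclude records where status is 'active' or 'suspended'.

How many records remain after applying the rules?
5

Step 1: Count records to exclude
  - 2 (active) + 3 (suspended) = 5 records
Step 2: Total records: 10
Step 3: Remaining = 10 - 5 = 5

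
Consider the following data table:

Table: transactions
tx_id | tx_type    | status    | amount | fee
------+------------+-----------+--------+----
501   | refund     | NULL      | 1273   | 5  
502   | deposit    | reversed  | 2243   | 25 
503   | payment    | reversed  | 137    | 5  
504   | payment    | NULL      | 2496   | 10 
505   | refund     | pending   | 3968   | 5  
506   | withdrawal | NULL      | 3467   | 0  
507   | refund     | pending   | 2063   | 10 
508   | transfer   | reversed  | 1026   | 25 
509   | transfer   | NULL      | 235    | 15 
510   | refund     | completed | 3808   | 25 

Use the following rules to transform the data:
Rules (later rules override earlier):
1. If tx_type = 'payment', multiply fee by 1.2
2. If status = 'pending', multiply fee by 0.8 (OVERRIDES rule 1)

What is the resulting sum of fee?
125.0

Step 1: Rule 2 takes priority for records with status = 'pending'
  - 2 records: 15 × 0.8 = 12.0
Step 2: Rule 1 applies to remaining records with tx_type = 'payment'
  - 2 records: 15 × 1.2 = 18.0
Step 3: Other records unchanged: 95
Step 4: Final sum = 12.0 + 18.0 + 95 = 125.0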